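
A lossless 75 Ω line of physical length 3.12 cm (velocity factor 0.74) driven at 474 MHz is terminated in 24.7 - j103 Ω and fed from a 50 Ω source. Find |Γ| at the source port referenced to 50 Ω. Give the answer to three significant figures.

|Γ| ≈ 0.777

λ = v/f = 0.74·c / 474 MHz = 0.468 m
βl = 2π·l/λ = 2π × 0.0666 = 24°
tan(βl) = 0.445
Z_in = Z_0·(Z_L + jZ_0·tanβl)/(Z_0 + jZ_L·tanβl) = 11.3 − j44.3 Ω
Γ_s = (Z_in − Z_s)/(Z_in + Z_s) = (-38.7 − j44.3)/(61.3 − j44.3), |Γ_s| = 0.777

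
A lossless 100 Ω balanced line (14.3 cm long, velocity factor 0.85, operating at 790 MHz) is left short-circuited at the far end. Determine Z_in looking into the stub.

Z_in ≈ −j37.4 Ω

λ = v/f = 0.85·c / 790 MHz = 0.323 m
βl = 2π·l/λ = 2π × 0.443 = 159°
tan(βl) = -0.374
For a short-circuited stub, Z_in = jZ_0·tan(βl)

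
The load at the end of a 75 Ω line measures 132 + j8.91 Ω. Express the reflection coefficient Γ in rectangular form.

Γ ≈ 0.277 + j0.0311

Γ = (Z_L − Z_0)/(Z_L + Z_0) = (57 + j8.91)/(207 + j8.91)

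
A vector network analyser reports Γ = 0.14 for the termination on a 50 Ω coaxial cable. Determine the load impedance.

Z_L ≈ 66.3 Ω

Z_L = Z_0·(1 + Γ)/(1 − Γ) = 50·(1.14)/(0.86)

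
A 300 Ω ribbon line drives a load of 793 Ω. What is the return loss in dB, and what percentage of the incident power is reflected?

RL ≈ 6.92 dB; 20.3% of incident power reflected

Γ = (793 − 300)/(793 + 300) = 0.451
RL = −20·log₁₀(0.451) = 6.92 dB
P_refl/P_inc = |Γ|² = 0.203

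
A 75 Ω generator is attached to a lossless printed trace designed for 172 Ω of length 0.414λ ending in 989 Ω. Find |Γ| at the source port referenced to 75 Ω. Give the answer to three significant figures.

βl = 2π × 0.414 = 149°
tan(βl) = -0.6
Z_in = Z_0·(Z_L + jZ_0·tanβl)/(Z_0 + jZ_L·tanβl) = 104 + j256 Ω
Γ_s = (Z_in − Z_s)/(Z_in + Z_s) = (29.3 + j256)/(179 + j256), |Γ_s| = 0.825

|Γ| ≈ 0.825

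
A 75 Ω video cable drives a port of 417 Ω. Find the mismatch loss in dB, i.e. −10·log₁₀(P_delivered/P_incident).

Γ = (417 − 75)/(417 + 75) = 0.695
|Γ|² = 0.483, so P_del/P_inc = 1 − |Γ|² = 0.517
ML = −10·log₁₀(1 − |Γ|²)

mismatch loss ≈ 2.87 dB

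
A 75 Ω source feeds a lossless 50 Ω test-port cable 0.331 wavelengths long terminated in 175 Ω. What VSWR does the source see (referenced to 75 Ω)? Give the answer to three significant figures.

βl = 2π × 0.331 = 119°
tan(βl) = -1.79
Z_in = Z_0·(Z_L + jZ_0·tanβl)/(Z_0 + jZ_L·tanβl) = 18.3 + j25 Ω
Γ_s = (Z_in − Z_s)/(Z_in + Z_s) = (-56.7 + j25)/(93.3 + j25), |Γ_s| = 0.642
VSWR = (1 + |Γ_s|)/(1 − |Γ_s|)

VSWR ≈ 4.59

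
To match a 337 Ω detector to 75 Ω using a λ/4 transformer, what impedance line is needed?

Z_qwt ≈ 159 Ω

Z_qwt = √(Z_0·R_L) = √(75 × 337) = √25280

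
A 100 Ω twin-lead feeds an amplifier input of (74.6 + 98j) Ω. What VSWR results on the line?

VSWR ≈ 3.05

Γ = (Z_L − Z_0)/(Z_L + Z_0) = (-25.4 + j98)/(174.6 + j98)
|Γ| = 101/200 = 0.506
VSWR = (1 + |Γ|)/(1 − |Γ|) = 1.51/0.494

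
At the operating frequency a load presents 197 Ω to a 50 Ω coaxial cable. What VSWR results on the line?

VSWR ≈ 3.94

Γ = (197 − 50)/(197 + 50) = 0.595
VSWR = (1 + 0.595)/(1 − 0.595)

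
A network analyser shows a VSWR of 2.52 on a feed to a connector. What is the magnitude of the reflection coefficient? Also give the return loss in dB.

|Γ| ≈ 0.432; return loss ≈ 7.29 dB

|Γ| = (S − 1)/(S + 1) = (2.52 − 1)/(2.52 + 1) = 1.52/3.52
RL = −20·log₁₀|Γ| = −20·log₁₀(0.432)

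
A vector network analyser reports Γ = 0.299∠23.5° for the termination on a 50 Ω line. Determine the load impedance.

Z_L ≈ 84.2 + j22 Ω

Z_L = Z_0·(1 + Γ)/(1 − Γ) = 50·(1.27 + j0.119)/(0.726 − j0.119)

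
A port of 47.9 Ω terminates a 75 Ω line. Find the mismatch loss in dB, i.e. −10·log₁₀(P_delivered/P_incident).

mismatch loss ≈ 0.216 dB

Γ = (47.9 − 75)/(47.9 + 75) = -0.221
|Γ|² = 0.0486, so P_del/P_inc = 1 − |Γ|² = 0.951
ML = −10·log₁₀(1 − |Γ|²)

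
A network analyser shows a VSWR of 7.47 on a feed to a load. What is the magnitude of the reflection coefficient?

|Γ| ≈ 0.764

|Γ| = (S − 1)/(S + 1) = (7.47 − 1)/(7.47 + 1) = 6.47/8.47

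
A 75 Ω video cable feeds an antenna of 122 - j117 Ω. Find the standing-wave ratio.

Γ = (Z_L − Z_0)/(Z_L + Z_0) = (47 − j117)/(197 − j117)
|Γ| = 126/229 = 0.55
VSWR = (1 + |Γ|)/(1 − |Γ|) = 1.55/0.45

VSWR ≈ 3.45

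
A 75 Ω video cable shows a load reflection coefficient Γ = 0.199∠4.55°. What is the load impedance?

Z_L ≈ 112 + j3.68 Ω

Z_L = Z_0·(1 + Γ)/(1 − Γ) = 75·(1.2 + j0.0158)/(0.802 − j0.0158)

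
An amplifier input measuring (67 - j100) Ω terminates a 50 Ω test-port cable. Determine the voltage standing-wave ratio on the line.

Γ = (Z_L − Z_0)/(Z_L + Z_0) = (17 − j100)/(117 − j100)
|Γ| = 101/154 = 0.659
VSWR = (1 + |Γ|)/(1 − |Γ|) = 1.66/0.341

VSWR ≈ 4.87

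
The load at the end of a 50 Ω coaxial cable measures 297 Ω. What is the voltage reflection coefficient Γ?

Γ = (Z_L − Z_0)/(Z_L + Z_0) = (297 − 50)/(297 + 50) = 247/347

Γ = 0.712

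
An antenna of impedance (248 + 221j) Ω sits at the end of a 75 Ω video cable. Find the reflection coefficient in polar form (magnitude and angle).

Γ = (Z_L − Z_0)/(Z_L + Z_0) = (173 + j221)/(323 + j221)
|Γ| = 281/391 = 0.717

Γ ≈ 0.717 ∠ 17.6°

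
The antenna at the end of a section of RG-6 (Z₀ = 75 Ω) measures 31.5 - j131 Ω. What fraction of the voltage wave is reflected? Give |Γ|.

|Γ| ≈ 0.818

Γ = (Z_L − Z_0)/(Z_L + Z_0) = (-43.5 − j131)/(106.5 − j131)
|Γ| = 138/169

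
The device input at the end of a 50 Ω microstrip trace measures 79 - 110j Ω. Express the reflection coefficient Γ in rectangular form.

Γ = (Z_L − Z_0)/(Z_L + Z_0) = (29 − j110)/(129 − j110)

Γ ≈ 0.551 − j0.383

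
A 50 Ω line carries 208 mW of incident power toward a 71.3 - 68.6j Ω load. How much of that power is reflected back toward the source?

P_reflected ≈ 55.3 mW

|Γ| = |(21.3 − j68.6)/(121.3 − j68.6)| = 0.515
|Γ|² = 0.266
P_refl = |Γ|²·P_inc = 55.3 mW, P_del = (1 − |Γ|²)·P_inc = 153 mW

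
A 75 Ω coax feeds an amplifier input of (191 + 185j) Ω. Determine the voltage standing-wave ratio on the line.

VSWR ≈ 5.13

Γ = (Z_L − Z_0)/(Z_L + Z_0) = (116 + j185)/(266 + j185)
|Γ| = 218/324 = 0.674
VSWR = (1 + |Γ|)/(1 − |Γ|) = 1.67/0.326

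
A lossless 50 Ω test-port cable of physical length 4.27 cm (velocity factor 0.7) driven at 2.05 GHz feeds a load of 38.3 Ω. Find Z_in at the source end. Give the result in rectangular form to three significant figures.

Z_in ≈ 42.7 − j9.96 Ω

λ = v/f = 0.7·c / 2.05 GHz = 0.102 m
βl = 2π·l/λ = 2π × 0.417 = 150°
tan(βl) = tan(150°) = -0.576
Z_in = Z_0·(Z_L + jZ_0·tanβl)/(Z_0 + jZ_L·tanβl)
     = 50·(38.3 − j28.8)/(50 − j22.1)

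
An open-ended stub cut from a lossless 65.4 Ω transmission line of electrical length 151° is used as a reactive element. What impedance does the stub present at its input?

Z_in ≈ +j118 Ω

tan(βl) = -0.554
For an open-ended stub, Z_in = −jZ_0·cot(βl) = −jZ_0/tan(βl)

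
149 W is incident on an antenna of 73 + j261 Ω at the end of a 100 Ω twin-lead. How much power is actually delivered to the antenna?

P_delivered ≈ 44.4 W

|Γ| = |(-27 + j261)/(173 + j261)| = 0.838
|Γ|² = 0.702
P_refl = |Γ|²·P_inc = 105 W, P_del = (1 − |Γ|²)·P_inc = 44.4 W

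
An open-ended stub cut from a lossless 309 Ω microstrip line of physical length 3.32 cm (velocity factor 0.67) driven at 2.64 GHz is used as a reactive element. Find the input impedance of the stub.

λ = v/f = 0.67·c / 2.64 GHz = 0.0761 m
βl = 2π·l/λ = 2π × 0.436 = 157°
tan(βl) = -0.425
For an open-ended stub, Z_in = −jZ_0·cot(βl) = −jZ_0/tan(βl)

Z_in ≈ +j727 Ω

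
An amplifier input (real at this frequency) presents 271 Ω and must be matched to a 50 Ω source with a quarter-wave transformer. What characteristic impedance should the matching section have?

Z_qwt ≈ 116 Ω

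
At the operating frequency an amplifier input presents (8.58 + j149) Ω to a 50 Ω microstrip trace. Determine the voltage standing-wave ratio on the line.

Γ = (Z_L − Z_0)/(Z_L + Z_0) = (-41.42 + j149)/(58.58 + j149)
|Γ| = 155/160 = 0.966
VSWR = (1 + |Γ|)/(1 − |Γ|) = 1.97/0.0341

VSWR ≈ 57.7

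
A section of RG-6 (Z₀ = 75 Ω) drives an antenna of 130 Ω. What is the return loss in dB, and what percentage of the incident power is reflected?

RL ≈ 11.4 dB; 7.2% of incident power reflected

Γ = (130 − 75)/(130 + 75) = 0.268
RL = −20·log₁₀(0.268) = 11.4 dB
P_refl/P_inc = |Γ|² = 0.072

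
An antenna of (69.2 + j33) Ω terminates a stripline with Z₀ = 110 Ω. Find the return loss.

Γ = (-40.8 + j33)/(179.2 + j33), |Γ| = 0.288
RL = −20·log₁₀|Γ| = −20·log₁₀(0.288)

RL ≈ 10.8 dB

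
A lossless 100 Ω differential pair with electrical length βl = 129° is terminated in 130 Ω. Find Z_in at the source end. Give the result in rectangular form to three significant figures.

Z_in ≈ 91.8 + j23.8 Ω

tan(βl) = tan(129°) = -1.23
Z_in = Z_0·(Z_L + jZ_0·tanβl)/(Z_0 + jZ_L·tanβl)
     = 100·(130 − j123)/(100 − j161)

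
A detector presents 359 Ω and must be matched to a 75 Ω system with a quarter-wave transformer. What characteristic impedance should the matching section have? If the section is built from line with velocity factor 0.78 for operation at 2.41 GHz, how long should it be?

Z_qwt ≈ 164 Ω; length ≈ 2.43 cm

Z_qwt = √(Z_0·R_L) = √(75 × 359) = √26920
λ = 0.78·c/f = 0.0971 m, so l = λ/4 = 0.0243 m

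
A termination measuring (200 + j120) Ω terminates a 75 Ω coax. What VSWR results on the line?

Γ = (Z_L − Z_0)/(Z_L + Z_0) = (125 + j120)/(275 + j120)
|Γ| = 173/300 = 0.578
VSWR = (1 + |Γ|)/(1 − |Γ|) = 1.58/0.422

VSWR ≈ 3.73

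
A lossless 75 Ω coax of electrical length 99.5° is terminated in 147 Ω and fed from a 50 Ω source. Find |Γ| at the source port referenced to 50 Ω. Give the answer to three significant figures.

|Γ| ≈ 0.16

tan(βl) = -5.98
Z_in = Z_0·(Z_L + jZ_0·tanβl)/(Z_0 + jZ_L·tanβl) = 39.1 + j9.22 Ω
Γ_s = (Z_in − Z_s)/(Z_in + Z_s) = (-10.9 + j9.22)/(89.1 + j9.22), |Γ_s| = 0.16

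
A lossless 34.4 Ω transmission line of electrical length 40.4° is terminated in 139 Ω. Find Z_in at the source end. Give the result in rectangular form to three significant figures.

tan(βl) = tan(40.4°) = 0.851
Z_in = Z_0·(Z_L + jZ_0·tanβl)/(Z_0 + jZ_L·tanβl)
     = 34.4·(139 + j29.3)/(34.4 + j118)

Z_in ≈ 18.7 − j35 Ω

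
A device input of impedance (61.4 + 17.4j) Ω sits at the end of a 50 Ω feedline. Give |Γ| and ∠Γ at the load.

Γ = (Z_L − Z_0)/(Z_L + Z_0) = (11.4 + j17.4)/(111.4 + j17.4)
|Γ| = 20.8/113 = 0.184

Γ ≈ 0.184 ∠ 47.9°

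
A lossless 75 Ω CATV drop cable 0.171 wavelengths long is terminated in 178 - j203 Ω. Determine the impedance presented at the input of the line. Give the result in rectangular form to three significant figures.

Z_in ≈ 14.2 − j21.2 Ω

βl = 2π × 0.171 = 61.6°
tan(βl) = tan(61.6°) = 1.85
Z_in = Z_0·(Z_L + jZ_0·tanβl)/(Z_0 + jZ_L·tanβl)
     = 75·(178 − j64.5)/(450 + j329)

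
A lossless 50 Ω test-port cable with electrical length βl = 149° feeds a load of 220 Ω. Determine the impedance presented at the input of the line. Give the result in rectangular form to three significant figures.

Z_in ≈ 37.5 + j69 Ω

tan(βl) = tan(149°) = -0.601
Z_in = Z_0·(Z_L + jZ_0·tanβl)/(Z_0 + jZ_L·tanβl)
     = 50·(220 − j30)/(50 − j132)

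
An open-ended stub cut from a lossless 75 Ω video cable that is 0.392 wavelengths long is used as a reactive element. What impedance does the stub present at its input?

βl = 2π × 0.392 = 141°
tan(βl) = -0.806
For an open-ended stub, Z_in = −jZ_0·cot(βl) = −jZ_0/tan(βl)

Z_in ≈ +j93 Ω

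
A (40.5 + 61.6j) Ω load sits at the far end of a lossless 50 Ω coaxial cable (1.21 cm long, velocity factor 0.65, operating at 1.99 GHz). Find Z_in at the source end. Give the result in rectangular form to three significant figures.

Z_in ≈ 118 − j81.9 Ω

λ = v/f = 0.65·c / 1.99 GHz = 0.098 m
βl = 2π·l/λ = 2π × 0.123 = 44.5°
tan(βl) = tan(44.5°) = 0.981
Z_in = Z_0·(Z_L + jZ_0·tanβl)/(Z_0 + jZ_L·tanβl)
     = 50·(40.5 + j111)/(-10.4 + j39.7)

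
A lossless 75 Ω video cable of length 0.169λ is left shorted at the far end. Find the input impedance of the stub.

βl = 2π × 0.169 = 60.8°
tan(βl) = 1.79
For a shorted stub, Z_in = jZ_0·tan(βl)

Z_in ≈ +j134 Ω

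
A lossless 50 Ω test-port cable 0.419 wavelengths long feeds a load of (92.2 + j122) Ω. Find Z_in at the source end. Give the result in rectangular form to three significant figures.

Z_in ≈ 18.2 + j47.8 Ω

βl = 2π × 0.419 = 151°
tan(βl) = tan(151°) = -0.558
Z_in = Z_0·(Z_L + jZ_0·tanβl)/(Z_0 + jZ_L·tanβl)
     = 50·(92.2 + j94.1)/(118 − j51.4)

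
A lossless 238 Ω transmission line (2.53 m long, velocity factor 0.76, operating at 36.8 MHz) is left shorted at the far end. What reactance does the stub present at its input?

λ = v/f = 0.76·c / 36.8 MHz = 6.2 m
βl = 2π·l/λ = 2π × 0.408 = 147°
tan(βl) = -0.649
For a shorted stub, Z_in = jZ_0·tan(βl)

X_in ≈ -155 Ω (capacitive)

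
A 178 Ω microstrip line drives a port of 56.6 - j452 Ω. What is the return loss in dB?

RL ≈ 0.733 dB

Γ = (-121.4 − j452)/(234.6 − j452), |Γ| = 0.919
RL = −20·log₁₀|Γ| = −20·log₁₀(0.919)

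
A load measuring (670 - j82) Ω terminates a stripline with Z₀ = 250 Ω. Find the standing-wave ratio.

VSWR ≈ 2.73

Γ = (Z_L − Z_0)/(Z_L + Z_0) = (420 − j82)/(920 − j82)
|Γ| = 428/924 = 0.463
VSWR = (1 + |Γ|)/(1 − |Γ|) = 1.46/0.537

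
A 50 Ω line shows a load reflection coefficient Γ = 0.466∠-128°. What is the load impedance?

Z_L = Z_0·(1 + Γ)/(1 − Γ) = 50·(0.713 − j0.367)/(1.29 + j0.367)

Z_L ≈ 21.9 − j20.5 Ω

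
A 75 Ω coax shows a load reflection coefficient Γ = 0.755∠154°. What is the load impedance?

Z_L ≈ 11 + j17 Ω

Z_L = Z_0·(1 + Γ)/(1 − Γ) = 75·(0.321 + j0.331)/(1.68 − j0.331)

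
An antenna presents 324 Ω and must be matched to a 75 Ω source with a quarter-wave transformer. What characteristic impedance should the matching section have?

Z_qwt ≈ 156 Ω

Z_qwt = √(Z_0·R_L) = √(75 × 324) = √24300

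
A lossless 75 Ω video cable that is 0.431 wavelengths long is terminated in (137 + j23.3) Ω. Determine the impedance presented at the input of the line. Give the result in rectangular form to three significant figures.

βl = 2π × 0.431 = 155°
tan(βl) = tan(155°) = -0.463
Z_in = Z_0·(Z_L + jZ_0·tanβl)/(Z_0 + jZ_L·tanβl)
     = 75·(137 − j11.4)/(85.8 − j63.4)

Z_in ≈ 82.2 + j50.8 Ω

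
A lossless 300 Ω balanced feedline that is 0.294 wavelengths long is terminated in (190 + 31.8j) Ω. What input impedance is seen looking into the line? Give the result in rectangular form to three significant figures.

βl = 2π × 0.294 = 106°
tan(βl) = tan(106°) = -3.52
Z_in = Z_0·(Z_L + jZ_0·tanβl)/(Z_0 + jZ_L·tanβl)
     = 300·(190 − j1030)/(412 − j670)

Z_in ≈ 371 − j143 Ω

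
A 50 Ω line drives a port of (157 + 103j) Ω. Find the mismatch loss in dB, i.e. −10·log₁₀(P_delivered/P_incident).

mismatch loss ≈ 2.31 dB

Γ = (107 + j103)/(207 + j103), |Γ| = 0.642
|Γ|² = 0.413, so P_del/P_inc = 1 − |Γ|² = 0.587
ML = −10·log₁₀(1 − |Γ|²)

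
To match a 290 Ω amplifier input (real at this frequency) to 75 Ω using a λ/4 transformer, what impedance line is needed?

Z_qwt ≈ 147 Ω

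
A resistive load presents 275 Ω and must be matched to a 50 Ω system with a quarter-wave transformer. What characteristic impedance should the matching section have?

Z_qwt ≈ 117 Ω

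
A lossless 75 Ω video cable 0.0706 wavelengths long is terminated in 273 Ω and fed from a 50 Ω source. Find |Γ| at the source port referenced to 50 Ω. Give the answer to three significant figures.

βl = 2π × 0.0706 = 25.4°
tan(βl) = 0.475
Z_in = Z_0·(Z_L + jZ_0·tanβl)/(Z_0 + jZ_L·tanβl) = 83.8 − j109 Ω
Γ_s = (Z_in − Z_s)/(Z_in + Z_s) = (33.8 − j109)/(134 − j109), |Γ_s| = 0.662

|Γ| ≈ 0.662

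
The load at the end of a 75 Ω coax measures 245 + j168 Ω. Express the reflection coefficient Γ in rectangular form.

Γ ≈ 0.633 + j0.193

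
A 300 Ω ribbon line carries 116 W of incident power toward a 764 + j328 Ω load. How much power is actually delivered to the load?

|Γ| = |(464 + j328)/(1064 + j328)| = 0.51
|Γ|² = 0.26
P_refl = |Γ|²·P_inc = 30.2 W, P_del = (1 − |Γ|²)·P_inc = 85.8 W

P_delivered ≈ 85.8 W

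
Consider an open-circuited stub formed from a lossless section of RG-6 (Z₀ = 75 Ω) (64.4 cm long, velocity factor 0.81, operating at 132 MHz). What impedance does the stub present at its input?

λ = v/f = 0.81·c / 132 MHz = 1.84 m
βl = 2π·l/λ = 2π × 0.35 = 126°
tan(βl) = -1.38
For an open-circuited stub, Z_in = −jZ_0·cot(βl) = −jZ_0/tan(βl)

Z_in ≈ +j54.4 Ω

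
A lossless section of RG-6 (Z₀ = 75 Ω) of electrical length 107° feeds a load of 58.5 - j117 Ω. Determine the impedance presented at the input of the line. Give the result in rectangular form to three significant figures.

Z_in ≈ 29.3 + j70.1 Ω

tan(βl) = tan(107°) = -3.27
Z_in = Z_0·(Z_L + jZ_0·tanβl)/(Z_0 + jZ_L·tanβl)
     = 75·(58.5 − j362)/(-308 − j191)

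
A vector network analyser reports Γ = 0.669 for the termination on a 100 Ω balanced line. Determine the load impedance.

Z_L ≈ 504 Ω

Z_L = Z_0·(1 + Γ)/(1 − Γ) = 100·(1.67)/(0.331)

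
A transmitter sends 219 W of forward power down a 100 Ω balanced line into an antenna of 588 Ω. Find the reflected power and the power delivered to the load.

P_reflected ≈ 110 W; P_delivered ≈ 109 W

Γ = (588 − 100)/(588 + 100) = 0.709
|Γ|² = 0.503
P_refl = |Γ|²·P_inc = 110 W, P_del = (1 − |Γ|²)·P_inc = 109 W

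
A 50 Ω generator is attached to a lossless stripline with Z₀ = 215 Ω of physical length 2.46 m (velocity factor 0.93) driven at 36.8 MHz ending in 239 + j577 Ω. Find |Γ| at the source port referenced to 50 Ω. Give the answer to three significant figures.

λ = v/f = 0.93·c / 36.8 MHz = 7.58 m
βl = 2π·l/λ = 2π × 0.324 = 117°
tan(βl) = -1.98
Z_in = Z_0·(Z_L + jZ_0·tanβl)/(Z_0 + jZ_L·tanβl) = 26.3 + j33.2 Ω
Γ_s = (Z_in − Z_s)/(Z_in + Z_s) = (-23.7 + j33.2)/(76.3 + j33.2), |Γ_s| = 0.49

|Γ| ≈ 0.49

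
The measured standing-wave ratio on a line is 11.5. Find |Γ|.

|Γ| = (S − 1)/(S + 1) = (11.5 − 1)/(11.5 + 1) = 10.5/12.5

|Γ| ≈ 0.84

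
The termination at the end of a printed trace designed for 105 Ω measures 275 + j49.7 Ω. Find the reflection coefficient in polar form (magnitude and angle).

Γ ≈ 0.462 ∠ 8.85°

Γ = (Z_L − Z_0)/(Z_L + Z_0) = (170 + j49.7)/(380 + j49.7)
|Γ| = 177/383 = 0.462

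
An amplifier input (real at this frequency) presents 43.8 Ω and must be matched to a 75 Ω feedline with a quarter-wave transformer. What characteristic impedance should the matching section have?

Z_qwt = √(Z_0·R_L) = √(75 × 43.8) = √3285

Z_qwt ≈ 57.3 Ω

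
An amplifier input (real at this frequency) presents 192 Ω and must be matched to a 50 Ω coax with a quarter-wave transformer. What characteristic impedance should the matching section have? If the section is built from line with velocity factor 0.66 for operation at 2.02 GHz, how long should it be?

Z_qwt = √(Z_0·R_L) = √(50 × 192) = √9600
λ = 0.66·c/f = 0.098 m, so l = λ/4 = 0.0245 m

Z_qwt ≈ 98 Ω; length ≈ 2.45 cm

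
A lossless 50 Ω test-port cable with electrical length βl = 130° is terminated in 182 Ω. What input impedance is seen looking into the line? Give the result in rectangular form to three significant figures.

Z_in ≈ 22.2 + j36.8 Ω

tan(βl) = tan(130°) = -1.19
Z_in = Z_0·(Z_L + jZ_0·tanβl)/(Z_0 + jZ_L·tanβl)
     = 50·(182 − j59.6)/(50 − j217)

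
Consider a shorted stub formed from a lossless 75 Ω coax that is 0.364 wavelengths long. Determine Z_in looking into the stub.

βl = 2π × 0.364 = 131°
tan(βl) = -1.15
For a shorted stub, Z_in = jZ_0·tan(βl)

Z_in ≈ −j86.2 Ω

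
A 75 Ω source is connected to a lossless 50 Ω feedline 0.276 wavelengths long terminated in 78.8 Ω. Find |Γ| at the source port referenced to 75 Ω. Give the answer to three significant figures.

βl = 2π × 0.276 = 99.4°
tan(βl) = -6.07
Z_in = Z_0·(Z_L + jZ_0·tanβl)/(Z_0 + jZ_L·tanβl) = 32.2 + j4.87 Ω
Γ_s = (Z_in − Z_s)/(Z_in + Z_s) = (-42.8 + j4.87)/(107 + j4.87), |Γ_s| = 0.401

|Γ| ≈ 0.401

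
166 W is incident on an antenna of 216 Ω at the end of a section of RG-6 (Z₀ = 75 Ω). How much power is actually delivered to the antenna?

P_delivered ≈ 127 W

Γ = (216 − 75)/(216 + 75) = 0.485
|Γ|² = 0.235
P_refl = |Γ|²·P_inc = 39 W, P_del = (1 − |Γ|²)·P_inc = 127 W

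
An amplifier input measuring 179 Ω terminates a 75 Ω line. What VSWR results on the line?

Γ = (179 − 75)/(179 + 75) = 0.409
VSWR = (1 + 0.409)/(1 − 0.409)

VSWR ≈ 2.39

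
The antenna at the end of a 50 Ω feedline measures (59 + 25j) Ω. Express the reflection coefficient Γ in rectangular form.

Γ = (Z_L − Z_0)/(Z_L + Z_0) = (9 + j25)/(109 + j25)

Γ ≈ 0.128 + j0.2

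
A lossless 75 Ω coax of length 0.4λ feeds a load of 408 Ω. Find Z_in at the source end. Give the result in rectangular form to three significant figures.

Z_in ≈ 37.5 + j93.7 Ω

βl = 2π × 0.4 = 144°
tan(βl) = tan(144°) = -0.727
Z_in = Z_0·(Z_L + jZ_0·tanβl)/(Z_0 + jZ_L·tanβl)
     = 75·(408 − j54.5)/(75 − j296)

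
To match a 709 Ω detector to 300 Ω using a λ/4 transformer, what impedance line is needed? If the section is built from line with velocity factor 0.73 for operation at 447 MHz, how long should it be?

Z_qwt ≈ 461 Ω; length ≈ 12.2 cm

Z_qwt = √(Z_0·R_L) = √(300 × 709) = √212700
λ = 0.73·c/f = 0.49 m, so l = λ/4 = 0.122 m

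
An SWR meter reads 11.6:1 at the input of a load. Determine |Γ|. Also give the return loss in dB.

|Γ| ≈ 0.841; return loss ≈ 1.5 dB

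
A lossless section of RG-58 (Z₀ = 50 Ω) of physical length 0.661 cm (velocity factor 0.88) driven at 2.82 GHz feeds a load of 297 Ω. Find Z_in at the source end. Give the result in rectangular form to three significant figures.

Z_in ≈ 40.6 − j90.8 Ω

λ = v/f = 0.88·c / 2.82 GHz = 0.0936 m
βl = 2π·l/λ = 2π × 0.0706 = 25.4°
tan(βl) = tan(25.4°) = 0.475
Z_in = Z_0·(Z_L + jZ_0·tanβl)/(Z_0 + jZ_L·tanβl)
     = 50·(297 + j23.8)/(50 + j141)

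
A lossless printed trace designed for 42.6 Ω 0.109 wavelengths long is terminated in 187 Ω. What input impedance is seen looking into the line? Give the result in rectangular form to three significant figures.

Z_in ≈ 22.5 − j45.9 Ω

βl = 2π × 0.109 = 39.2°
tan(βl) = tan(39.2°) = 0.817
Z_in = Z_0·(Z_L + jZ_0·tanβl)/(Z_0 + jZ_L·tanβl)
     = 42.6·(187 + j34.8)/(42.6 + j153)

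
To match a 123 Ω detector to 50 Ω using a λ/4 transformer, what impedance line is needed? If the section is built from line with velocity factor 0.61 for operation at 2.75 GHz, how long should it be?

Z_qwt = √(Z_0·R_L) = √(50 × 123) = √6150
λ = 0.61·c/f = 0.0665 m, so l = λ/4 = 0.0166 m

Z_qwt ≈ 78.4 Ω; length ≈ 1.66 cm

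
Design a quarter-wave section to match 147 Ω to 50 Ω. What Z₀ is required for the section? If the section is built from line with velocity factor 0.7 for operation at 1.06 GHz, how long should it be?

Z_qwt ≈ 85.7 Ω; length ≈ 4.95 cm

Z_qwt = √(Z_0·R_L) = √(50 × 147) = √7350
λ = 0.7·c/f = 0.198 m, so l = λ/4 = 0.0495 m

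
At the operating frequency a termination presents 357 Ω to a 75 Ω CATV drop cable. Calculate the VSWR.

VSWR ≈ 4.76

For a purely resistive load, VSWR = R_L/Z_0 or Z_0/R_L (whichever > 1) = 357/75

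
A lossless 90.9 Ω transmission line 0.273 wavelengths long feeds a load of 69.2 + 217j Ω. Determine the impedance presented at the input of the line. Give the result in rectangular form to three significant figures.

Z_in ≈ 10.1 − j20.4 Ω

βl = 2π × 0.273 = 98.3°
tan(βl) = tan(98.3°) = -6.87
Z_in = Z_0·(Z_L + jZ_0·tanβl)/(Z_0 + jZ_L·tanβl)
     = 90.9·(69.2 − j408)/(1580 − j476)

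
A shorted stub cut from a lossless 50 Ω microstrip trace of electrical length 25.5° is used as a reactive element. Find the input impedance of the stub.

Z_in ≈ +j23.8 Ω

tan(βl) = 0.477
For a shorted stub, Z_in = jZ_0·tan(βl)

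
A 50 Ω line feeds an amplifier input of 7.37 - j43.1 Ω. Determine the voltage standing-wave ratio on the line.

VSWR ≈ 11.9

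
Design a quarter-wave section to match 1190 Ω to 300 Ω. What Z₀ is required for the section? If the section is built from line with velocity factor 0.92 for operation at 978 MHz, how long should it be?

Z_qwt ≈ 597 Ω; length ≈ 7.06 cm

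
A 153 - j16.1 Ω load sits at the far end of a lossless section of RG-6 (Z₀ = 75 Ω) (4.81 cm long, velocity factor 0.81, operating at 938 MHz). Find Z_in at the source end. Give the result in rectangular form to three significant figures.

Z_in ≈ 39.6 − j19.6 Ω

λ = v/f = 0.81·c / 938 MHz = 0.259 m
βl = 2π·l/λ = 2π × 0.186 = 66.8°
tan(βl) = tan(66.8°) = 2.34
Z_in = Z_0·(Z_L + jZ_0·tanβl)/(Z_0 + jZ_L·tanβl)
     = 75·(153 + j159)/(113 + j358)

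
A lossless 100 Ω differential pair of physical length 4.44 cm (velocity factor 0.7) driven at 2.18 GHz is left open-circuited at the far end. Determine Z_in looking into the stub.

Z_in ≈ +j399 Ω

λ = v/f = 0.7·c / 2.18 GHz = 0.0963 m
βl = 2π·l/λ = 2π × 0.461 = 166°
tan(βl) = -0.251
For an open-circuited stub, Z_in = −jZ_0·cot(βl) = −jZ_0/tan(βl)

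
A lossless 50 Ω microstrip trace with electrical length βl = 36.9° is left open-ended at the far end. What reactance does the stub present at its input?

X_in ≈ -66.6 Ω (capacitive)

tan(βl) = 0.751
For an open-ended stub, Z_in = −jZ_0·cot(βl) = −jZ_0/tan(βl)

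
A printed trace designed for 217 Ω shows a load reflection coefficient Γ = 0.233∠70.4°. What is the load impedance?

Z_L = Z_0·(1 + Γ)/(1 − Γ) = 217·(1.08 + j0.219)/(0.922 − j0.219)

Z_L ≈ 229 + j106 Ω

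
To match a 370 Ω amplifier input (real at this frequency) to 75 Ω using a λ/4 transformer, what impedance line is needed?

Z_qwt = √(Z_0·R_L) = √(75 × 370) = √27750

Z_qwt ≈ 167 Ω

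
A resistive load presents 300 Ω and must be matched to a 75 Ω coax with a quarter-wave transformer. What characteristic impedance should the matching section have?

Z_qwt = √(Z_0·R_L) = √(75 × 300) = √22500

Z_qwt ≈ 150 Ω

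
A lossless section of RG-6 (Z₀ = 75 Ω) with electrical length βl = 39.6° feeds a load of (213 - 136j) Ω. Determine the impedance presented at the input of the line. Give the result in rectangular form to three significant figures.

tan(βl) = tan(39.6°) = 0.827
Z_in = Z_0·(Z_L + jZ_0·tanβl)/(Z_0 + jZ_L·tanβl)
     = 75·(213 − j74)/(188 + j176)

Z_in ≈ 30.5 − j58.2 Ω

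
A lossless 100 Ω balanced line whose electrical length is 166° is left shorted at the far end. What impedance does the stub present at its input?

tan(βl) = -0.249
For a shorted stub, Z_in = jZ_0·tan(βl)

Z_in ≈ −j24.9 Ω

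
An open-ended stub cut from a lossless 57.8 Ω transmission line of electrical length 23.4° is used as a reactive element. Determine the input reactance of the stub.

X_in ≈ -134 Ω (capacitive)

tan(βl) = 0.433
For an open-ended stub, Z_in = −jZ_0·cot(βl) = −jZ_0/tan(βl)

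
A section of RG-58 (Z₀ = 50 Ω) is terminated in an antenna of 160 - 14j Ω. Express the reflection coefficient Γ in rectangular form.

Γ ≈ 0.526 − j0.0316

Γ = (Z_L − Z_0)/(Z_L + Z_0) = (110 − j14)/(210 − j14)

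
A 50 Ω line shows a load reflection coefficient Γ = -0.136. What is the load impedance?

Z_L = Z_0·(1 + Γ)/(1 − Γ) = 50·(0.864)/(1.14)

Z_L ≈ 38 Ω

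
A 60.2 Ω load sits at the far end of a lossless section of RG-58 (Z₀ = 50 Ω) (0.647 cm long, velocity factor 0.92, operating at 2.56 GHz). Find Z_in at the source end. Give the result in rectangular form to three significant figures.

Z_in ≈ 56.7 − j7.25 Ω

λ = v/f = 0.92·c / 2.56 GHz = 0.108 m
βl = 2π·l/λ = 2π × 0.06 = 21.6°
tan(βl) = tan(21.6°) = 0.396
Z_in = Z_0·(Z_L + jZ_0·tanβl)/(Z_0 + jZ_L·tanβl)
     = 50·(60.2 + j19.8)/(50 + j23.8)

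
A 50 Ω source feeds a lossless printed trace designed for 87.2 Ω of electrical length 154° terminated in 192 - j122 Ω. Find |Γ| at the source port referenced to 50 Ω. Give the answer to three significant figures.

|Γ| ≈ 0.69

tan(βl) = -0.488
Z_in = Z_0·(Z_L + jZ_0·tanβl)/(Z_0 + jZ_L·tanβl) = 190 + j123 Ω
Γ_s = (Z_in − Z_s)/(Z_in + Z_s) = (140 + j123)/(240 + j123), |Γ_s| = 0.69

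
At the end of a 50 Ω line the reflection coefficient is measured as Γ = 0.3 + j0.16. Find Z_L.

Z_L = Z_0·(1 + Γ)/(1 − Γ) = 50·(1.3 + j0.16)/(0.7 − j0.16)

Z_L ≈ 85.8 + j31 Ω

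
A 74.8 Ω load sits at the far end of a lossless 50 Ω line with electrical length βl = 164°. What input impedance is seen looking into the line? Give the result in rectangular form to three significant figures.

tan(βl) = tan(164°) = -0.287
Z_in = Z_0·(Z_L + jZ_0·tanβl)/(Z_0 + jZ_L·tanβl)
     = 50·(74.8 − j14.3)/(50 − j21.4)

Z_in ≈ 68.4 + j15 Ω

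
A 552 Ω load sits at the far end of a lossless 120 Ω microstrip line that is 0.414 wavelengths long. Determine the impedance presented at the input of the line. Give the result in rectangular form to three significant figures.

βl = 2π × 0.414 = 149°
tan(βl) = tan(149°) = -0.6
Z_in = Z_0·(Z_L + jZ_0·tanβl)/(Z_0 + jZ_L·tanβl)
     = 120·(552 − j72)/(120 − j331)

Z_in ≈ 87.1 + j168 Ω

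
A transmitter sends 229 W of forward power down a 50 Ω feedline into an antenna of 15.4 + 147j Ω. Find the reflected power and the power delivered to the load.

|Γ| = |(-34.6 + j147)/(65.4 + j147)| = 0.939
|Γ|² = 0.881
P_refl = |Γ|²·P_inc = 202 W, P_del = (1 − |Γ|²)·P_inc = 27.2 W

P_reflected ≈ 202 W; P_delivered ≈ 27.2 W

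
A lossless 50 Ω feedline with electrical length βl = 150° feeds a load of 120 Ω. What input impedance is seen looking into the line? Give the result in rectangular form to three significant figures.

tan(βl) = tan(150°) = -0.577
Z_in = Z_0·(Z_L + jZ_0·tanβl)/(Z_0 + jZ_L·tanβl)
     = 50·(120 − j28.9)/(50 − j69.3)

Z_in ≈ 54.8 + j47.1 Ω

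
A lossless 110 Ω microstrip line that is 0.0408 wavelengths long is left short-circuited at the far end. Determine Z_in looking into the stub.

βl = 2π × 0.0408 = 14.7°
tan(βl) = 0.262
For a short-circuited stub, Z_in = jZ_0·tan(βl)

Z_in ≈ +j28.8 Ω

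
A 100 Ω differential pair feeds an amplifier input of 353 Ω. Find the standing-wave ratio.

VSWR ≈ 3.53

For a purely resistive load, VSWR = R_L/Z_0 or Z_0/R_L (whichever > 1) = 353/100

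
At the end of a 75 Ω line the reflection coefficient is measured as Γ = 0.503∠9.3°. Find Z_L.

Z_L = Z_0·(1 + Γ)/(1 − Γ) = 75·(1.5 + j0.0813)/(0.504 − j0.0813)

Z_L ≈ 215 + j46.9 Ω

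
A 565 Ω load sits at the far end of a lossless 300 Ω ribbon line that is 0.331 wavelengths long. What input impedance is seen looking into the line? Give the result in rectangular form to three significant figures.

Z_in ≈ 192 + j110 Ω

βl = 2π × 0.331 = 119°
tan(βl) = tan(119°) = -1.79
Z_in = Z_0·(Z_L + jZ_0·tanβl)/(Z_0 + jZ_L·tanβl)
     = 300·(565 − j538)/(300 − j1010)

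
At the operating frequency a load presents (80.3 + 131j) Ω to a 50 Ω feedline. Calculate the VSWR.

VSWR ≈ 6.35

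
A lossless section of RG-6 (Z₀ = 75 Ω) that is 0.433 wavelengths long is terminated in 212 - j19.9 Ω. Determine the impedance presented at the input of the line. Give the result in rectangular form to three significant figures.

βl = 2π × 0.433 = 156°
tan(βl) = tan(156°) = -0.448
Z_in = Z_0·(Z_L + jZ_0·tanβl)/(Z_0 + jZ_L·tanβl)
     = 75·(212 − j53.5)/(66.1 − j94.9)

Z_in ≈ 107 + j93 Ω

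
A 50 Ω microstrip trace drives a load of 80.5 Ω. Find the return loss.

RL ≈ 12.6 dB

Γ = (80.5 − 50)/(80.5 + 50) = 0.234
RL = −20·log₁₀|Γ| = −20·log₁₀(0.234)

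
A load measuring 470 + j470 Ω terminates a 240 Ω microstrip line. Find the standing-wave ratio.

Γ = (Z_L − Z_0)/(Z_L + Z_0) = (230 + j470)/(710 + j470)
|Γ| = 523/851 = 0.615
VSWR = (1 + |Γ|)/(1 − |Γ|) = 1.61/0.385

VSWR ≈ 4.19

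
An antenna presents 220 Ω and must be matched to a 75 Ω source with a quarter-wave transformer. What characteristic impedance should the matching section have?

Z_qwt ≈ 128 Ω

Z_qwt = √(Z_0·R_L) = √(75 × 220) = √16500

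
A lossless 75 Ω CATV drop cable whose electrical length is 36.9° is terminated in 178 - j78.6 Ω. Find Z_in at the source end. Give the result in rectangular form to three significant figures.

tan(βl) = tan(36.9°) = 0.751
Z_in = Z_0·(Z_L + jZ_0·tanβl)/(Z_0 + jZ_L·tanβl)
     = 75·(178 − j22.3)/(134 + j134)

Z_in ≈ 43.7 − j56.1 Ω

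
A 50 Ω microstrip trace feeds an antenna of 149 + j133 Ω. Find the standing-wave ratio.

VSWR ≈ 5.51

Γ = (Z_L − Z_0)/(Z_L + Z_0) = (99 + j133)/(199 + j133)
|Γ| = 166/239 = 0.693
VSWR = (1 + |Γ|)/(1 − |Γ|) = 1.69/0.307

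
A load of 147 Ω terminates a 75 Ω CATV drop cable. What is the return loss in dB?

Γ = (147 − 75)/(147 + 75) = 0.324
RL = −20·log₁₀|Γ| = −20·log₁₀(0.324)

RL ≈ 9.78 dB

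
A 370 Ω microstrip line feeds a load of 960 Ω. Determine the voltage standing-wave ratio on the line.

For a purely resistive load, VSWR = R_L/Z_0 or Z_0/R_L (whichever > 1) = 960/370

VSWR ≈ 2.59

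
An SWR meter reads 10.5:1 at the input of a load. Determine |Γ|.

|Γ| ≈ 0.826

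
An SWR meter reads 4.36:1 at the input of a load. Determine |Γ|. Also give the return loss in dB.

|Γ| ≈ 0.627; return loss ≈ 4.06 dB

|Γ| = (S − 1)/(S + 1) = (4.36 − 1)/(4.36 + 1) = 3.36/5.36
RL = −20·log₁₀|Γ| = −20·log₁₀(0.627)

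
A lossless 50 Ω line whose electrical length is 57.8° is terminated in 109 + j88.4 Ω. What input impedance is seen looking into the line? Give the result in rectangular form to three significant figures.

Z_in ≈ 25.2 − j44.6 Ω

tan(βl) = tan(57.8°) = 1.59
Z_in = Z_0·(Z_L + jZ_0·tanβl)/(Z_0 + jZ_L·tanβl)
     = 50·(109 + j168)/(-90.4 + j173)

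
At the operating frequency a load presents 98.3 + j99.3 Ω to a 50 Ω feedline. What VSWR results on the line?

Γ = (Z_L − Z_0)/(Z_L + Z_0) = (48.3 + j99.3)/(148.3 + j99.3)
|Γ| = 110/178 = 0.619
VSWR = (1 + |Γ|)/(1 − |Γ|) = 1.62/0.381

VSWR ≈ 4.25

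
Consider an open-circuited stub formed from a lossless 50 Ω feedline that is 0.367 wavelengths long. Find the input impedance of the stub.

βl = 2π × 0.367 = 132°
tan(βl) = -1.11
For an open-circuited stub, Z_in = −jZ_0·cot(βl) = −jZ_0/tan(βl)

Z_in ≈ +j45.2 Ω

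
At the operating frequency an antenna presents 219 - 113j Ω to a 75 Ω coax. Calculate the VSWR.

Γ = (Z_L − Z_0)/(Z_L + Z_0) = (144 − j113)/(294 − j113)
|Γ| = 183/315 = 0.581
VSWR = (1 + |Γ|)/(1 − |Γ|) = 1.58/0.419

VSWR ≈ 3.77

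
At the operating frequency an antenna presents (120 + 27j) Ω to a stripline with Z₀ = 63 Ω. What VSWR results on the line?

VSWR ≈ 2.03

Γ = (Z_L − Z_0)/(Z_L + Z_0) = (57 + j27)/(183 + j27)
|Γ| = 63.1/185 = 0.341
VSWR = (1 + |Γ|)/(1 − |Γ|) = 1.34/0.659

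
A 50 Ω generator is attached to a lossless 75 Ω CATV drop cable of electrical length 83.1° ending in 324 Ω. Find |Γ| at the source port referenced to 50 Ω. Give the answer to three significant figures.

tan(βl) = 8.26
Z_in = Z_0·(Z_L + jZ_0·tanβl)/(Z_0 + jZ_L·tanβl) = 17.6 − j8.58 Ω
Γ_s = (Z_in − Z_s)/(Z_in + Z_s) = (-32.4 − j8.58)/(67.6 − j8.58), |Γ_s| = 0.492

|Γ| ≈ 0.492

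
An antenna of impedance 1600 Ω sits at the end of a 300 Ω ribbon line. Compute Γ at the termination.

Γ = (Z_L − Z_0)/(Z_L + Z_0) = (1600 − 300)/(1600 + 300) = 1300/1900

Γ = 0.684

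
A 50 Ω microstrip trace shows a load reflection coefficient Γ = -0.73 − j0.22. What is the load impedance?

Z_L ≈ 6.88 − j7.23 Ω

Z_L = Z_0·(1 + Γ)/(1 − Γ) = 50·(0.27 − j0.22)/(1.73 + j0.22)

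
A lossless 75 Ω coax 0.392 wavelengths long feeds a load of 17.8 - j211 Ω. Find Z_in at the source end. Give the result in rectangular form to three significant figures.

βl = 2π × 0.392 = 141°
tan(βl) = tan(141°) = -0.806
Z_in = Z_0·(Z_L + jZ_0·tanβl)/(Z_0 + jZ_L·tanβl)
     = 75·(17.8 − j271)/(-95.1 − j14.4)

Z_in ≈ 17.8 + j211 Ω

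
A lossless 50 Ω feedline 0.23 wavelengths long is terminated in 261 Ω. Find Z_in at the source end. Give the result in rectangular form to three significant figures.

βl = 2π × 0.23 = 82.8°
tan(βl) = tan(82.8°) = 7.92
Z_in = Z_0·(Z_L + jZ_0·tanβl)/(Z_0 + jZ_L·tanβl)
     = 50·(261 + j396)/(50 + j2070)

Z_in ≈ 9.73 − j6.08 Ω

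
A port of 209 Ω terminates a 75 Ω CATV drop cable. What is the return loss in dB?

RL ≈ 6.52 dB

Γ = (209 − 75)/(209 + 75) = 0.472
RL = −20·log₁₀|Γ| = −20·log₁₀(0.472)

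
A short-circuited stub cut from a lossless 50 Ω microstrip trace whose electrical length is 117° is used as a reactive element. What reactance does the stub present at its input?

X_in ≈ -98.1 Ω (capacitive)

tan(βl) = -1.96
For a short-circuited stub, Z_in = jZ_0·tan(βl)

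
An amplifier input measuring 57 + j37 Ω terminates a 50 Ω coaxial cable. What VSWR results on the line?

VSWR ≈ 2

Γ = (Z_L − Z_0)/(Z_L + Z_0) = (7 + j37)/(107 + j37)
|Γ| = 37.7/113 = 0.333
VSWR = (1 + |Γ|)/(1 − |Γ|) = 1.33/0.667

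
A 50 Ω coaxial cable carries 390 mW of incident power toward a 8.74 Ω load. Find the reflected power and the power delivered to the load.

Γ = (8.74 − 50)/(8.74 + 50) = -0.702
|Γ|² = 0.493
P_refl = |Γ|²·P_inc = 192 mW, P_del = (1 − |Γ|²)·P_inc = 198 mW

P_reflected ≈ 192 mW; P_delivered ≈ 198 mW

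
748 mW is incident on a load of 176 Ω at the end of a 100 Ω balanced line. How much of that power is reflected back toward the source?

P_reflected ≈ 56.7 mW

Γ = (176 − 100)/(176 + 100) = 0.275
|Γ|² = 0.0758
P_refl = |Γ|²·P_inc = 56.7 mW, P_del = (1 − |Γ|²)·P_inc = 691 mW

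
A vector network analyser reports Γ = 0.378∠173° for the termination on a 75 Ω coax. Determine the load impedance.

Z_L ≈ 34 + j3.65 Ω

Z_L = Z_0·(1 + Γ)/(1 − Γ) = 75·(0.625 + j0.0461)/(1.38 − j0.0461)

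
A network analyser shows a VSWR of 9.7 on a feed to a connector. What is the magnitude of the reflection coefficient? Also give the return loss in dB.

|Γ| ≈ 0.813; return loss ≈ 1.8 dB

|Γ| = (S − 1)/(S + 1) = (9.7 − 1)/(9.7 + 1) = 8.7/10.7
RL = −20·log₁₀|Γ| = −20·log₁₀(0.813)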